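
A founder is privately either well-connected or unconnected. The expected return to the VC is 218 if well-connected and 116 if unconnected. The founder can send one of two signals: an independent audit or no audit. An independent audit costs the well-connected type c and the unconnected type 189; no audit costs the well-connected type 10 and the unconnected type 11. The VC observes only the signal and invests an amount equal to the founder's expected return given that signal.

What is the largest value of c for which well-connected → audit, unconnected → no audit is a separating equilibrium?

Under separation: audit → well-connected (pays 218); no audit → unconnected (pays 116).
Unconnected: 116 − 11 = 105 ≥ 218 − 189 = 29. Holds regardless of c. ✓
Well-connected: 218 − c ≥ 116 − 10, so c ≤ 218 − 106 = 112.

112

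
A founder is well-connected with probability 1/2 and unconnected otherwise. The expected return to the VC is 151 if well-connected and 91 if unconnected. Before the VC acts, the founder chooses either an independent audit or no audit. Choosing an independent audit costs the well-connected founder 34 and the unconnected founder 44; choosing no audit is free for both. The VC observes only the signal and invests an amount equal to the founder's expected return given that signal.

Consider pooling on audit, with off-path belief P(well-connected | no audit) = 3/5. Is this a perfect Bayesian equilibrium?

No

On the equilibrium path (audit) the VC holds the prior 1/2 and pays 1/2·151 + 1/2·91 = 121. Off-path (no audit) belief 3/5 gives 3/5·151 + 2/5·91 = 127.
Well-connected: audit gives 121 − 34 = 87; no audit gives 127 − 0 = 127. Deviates. ✗
Unconnected: audit gives 121 − 44 = 77; no audit gives 127 − 0 = 127. Deviates. ✗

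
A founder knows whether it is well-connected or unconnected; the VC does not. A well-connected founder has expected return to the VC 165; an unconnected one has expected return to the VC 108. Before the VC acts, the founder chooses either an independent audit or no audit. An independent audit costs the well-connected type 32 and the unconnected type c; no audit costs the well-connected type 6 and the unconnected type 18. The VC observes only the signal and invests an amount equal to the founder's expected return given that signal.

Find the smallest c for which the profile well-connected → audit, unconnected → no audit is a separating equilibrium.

Under separation: audit → well-connected (pays 165); no audit → unconnected (pays 108).
Well-connected: 165 − 32 = 133 ≥ 108 − 6 = 102. Holds regardless of c. ✓
Unconnected: 108 − 18 ≥ 165 − c, so c ≥ 165 − 90 = 75.

75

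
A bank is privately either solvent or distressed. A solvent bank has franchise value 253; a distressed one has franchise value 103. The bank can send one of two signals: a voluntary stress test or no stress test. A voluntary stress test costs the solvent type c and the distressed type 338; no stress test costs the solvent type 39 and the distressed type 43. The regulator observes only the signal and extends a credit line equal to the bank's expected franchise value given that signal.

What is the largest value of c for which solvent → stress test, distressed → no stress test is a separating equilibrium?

189

Under separation: stress test → solvent (pays 253); no stress test → distressed (pays 103).
Distressed: 103 − 43 = 60 ≥ 253 − 338 = -85. Holds regardless of c. ✓
Solvent: 253 − c ≥ 103 − 39, so c ≤ 253 − 64 = 189.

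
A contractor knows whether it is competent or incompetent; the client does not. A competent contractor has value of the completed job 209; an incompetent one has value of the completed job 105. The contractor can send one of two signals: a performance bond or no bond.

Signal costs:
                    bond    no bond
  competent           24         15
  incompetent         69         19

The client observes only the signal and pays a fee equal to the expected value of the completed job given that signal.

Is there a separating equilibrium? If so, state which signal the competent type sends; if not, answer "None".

Try competent → bond, incompetent → no bond:
  Under separation the client infers type exactly: bond → competent (pays 209), no bond → incompetent (pays 105).
  Competent: bond gives 209 − 24 = 185; no bond gives 105 − 15 = 90. No deviation. ✓
  Incompetent: no bond gives 105 − 19 = 86; bond gives 209 − 69 = 140. Would deviate. ✗
Try competent → no bond, incompetent → bond:
  Under separation the client infers type exactly: no bond → competent (pays 209), bond → incompetent (pays 105).
  Competent: no bond gives 209 − 15 = 194; bond gives 105 − 24 = 81. No deviation. ✓
  Incompetent: bond gives 105 − 69 = 36; no bond gives 209 − 19 = 190. Would deviate. ✗
Neither assignment is incentive-compatible.

None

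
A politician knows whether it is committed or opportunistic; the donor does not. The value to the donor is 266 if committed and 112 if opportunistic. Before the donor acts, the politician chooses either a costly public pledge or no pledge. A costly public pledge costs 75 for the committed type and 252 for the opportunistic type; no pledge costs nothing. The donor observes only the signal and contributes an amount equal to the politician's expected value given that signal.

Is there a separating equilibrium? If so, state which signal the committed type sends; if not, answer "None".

Try committed → pledge, opportunistic → no pledge:
  If types separate, pledge earns payment 266 and no pledge earns 112.
  Committed: pledge gives 266 − 75 = 191; no pledge gives 112 − 0 = 112. No deviation. ✓
  Opportunistic: no pledge gives 112 − 0 = 112; pledge gives 266 − 252 = 14. No deviation. ✓
Both hold — the committed type sends pledge.

pledge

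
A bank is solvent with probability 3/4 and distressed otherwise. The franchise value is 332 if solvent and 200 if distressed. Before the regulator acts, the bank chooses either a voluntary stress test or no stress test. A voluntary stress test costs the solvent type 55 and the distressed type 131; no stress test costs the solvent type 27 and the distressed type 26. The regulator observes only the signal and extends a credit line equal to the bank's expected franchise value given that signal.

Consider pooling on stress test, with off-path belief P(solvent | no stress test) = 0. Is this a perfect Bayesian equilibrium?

No

On the equilibrium path (stress test) the regulator holds the prior 3/4 and pays 3/4·332 + 1/4·200 = 299. Off-path (no stress test) belief 0 gives 0·332 + 1·200 = 200.
Solvent: stress test gives 299 − 55 = 244; no stress test gives 200 − 27 = 173. Stays. ✓
Distressed: stress test gives 299 − 131 = 168; no stress test gives 200 − 26 = 174. Deviates. ✗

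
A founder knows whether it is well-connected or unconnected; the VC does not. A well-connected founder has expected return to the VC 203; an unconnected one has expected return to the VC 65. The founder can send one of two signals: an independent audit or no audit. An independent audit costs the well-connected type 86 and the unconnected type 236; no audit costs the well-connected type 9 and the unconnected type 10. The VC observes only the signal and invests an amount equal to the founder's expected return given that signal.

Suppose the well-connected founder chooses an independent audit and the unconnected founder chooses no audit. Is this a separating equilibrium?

If types separate, audit earns payment 203 and no audit earns 65.
Well-connected: audit gives 203 − 86 = 117; no audit gives 65 − 9 = 56. No deviation. ✓
Unconnected: no audit gives 65 − 10 = 55; audit gives 203 − 236 = -33. No deviation. ✓
Both incentive constraints hold.

Yes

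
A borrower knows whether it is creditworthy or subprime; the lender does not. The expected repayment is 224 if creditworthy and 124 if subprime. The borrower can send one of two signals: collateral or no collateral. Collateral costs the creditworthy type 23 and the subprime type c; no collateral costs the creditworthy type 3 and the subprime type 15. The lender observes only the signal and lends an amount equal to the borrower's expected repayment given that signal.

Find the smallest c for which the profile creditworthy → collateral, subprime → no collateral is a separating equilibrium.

Under separation: collateral → creditworthy (pays 224); no collateral → subprime (pays 124).
Creditworthy: 224 − 23 = 201 ≥ 124 − 3 = 121. Holds regardless of c. ✓
Subprime: 124 − 15 ≥ 224 − c, so c ≥ 224 − 109 = 115.

115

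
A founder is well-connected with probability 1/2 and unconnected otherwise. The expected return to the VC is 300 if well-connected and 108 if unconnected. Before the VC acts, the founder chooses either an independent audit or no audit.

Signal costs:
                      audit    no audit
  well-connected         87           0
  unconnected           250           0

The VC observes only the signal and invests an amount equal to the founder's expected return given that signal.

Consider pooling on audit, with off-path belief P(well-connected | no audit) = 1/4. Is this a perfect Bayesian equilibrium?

At the pooled signal (audit) the VC holds the prior 1/2 and pays 1/2·300 + 1/2·108 = 204. Off-path (no audit) belief 1/4 gives 1/4·300 + 3/4·108 = 156.
Well-connected: audit gives 204 − 87 = 117; no audit gives 156 − 0 = 156. Deviates. ✗
Unconnected: audit gives 204 − 250 = -46; no audit gives 156 − 0 = 156. Deviates. ✗

No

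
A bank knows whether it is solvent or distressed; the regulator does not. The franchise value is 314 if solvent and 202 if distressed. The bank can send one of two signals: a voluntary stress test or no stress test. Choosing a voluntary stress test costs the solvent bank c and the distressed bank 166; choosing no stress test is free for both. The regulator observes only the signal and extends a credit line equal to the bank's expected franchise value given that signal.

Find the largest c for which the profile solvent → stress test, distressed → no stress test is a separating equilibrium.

Under separation: stress test → solvent (pays 314); no stress test → distressed (pays 202).
Distressed: 202 − 0 = 202 ≥ 314 − 166 = 148. Holds regardless of c. ✓
Solvent: 314 − c ≥ 202 − 0, so c ≤ 314 − 202 = 112.

112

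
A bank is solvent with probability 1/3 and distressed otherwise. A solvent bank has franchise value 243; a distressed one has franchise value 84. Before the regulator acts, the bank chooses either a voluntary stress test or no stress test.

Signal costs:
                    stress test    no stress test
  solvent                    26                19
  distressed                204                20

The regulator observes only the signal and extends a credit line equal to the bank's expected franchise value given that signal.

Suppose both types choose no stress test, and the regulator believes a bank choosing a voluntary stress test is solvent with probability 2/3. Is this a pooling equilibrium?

No

At the pooled signal (no stress test) the regulator holds the prior 1/3 and pays 1/3·243 + 2/3·84 = 137. Off-path (stress test) belief 2/3 gives 2/3·243 + 1/3·84 = 190.
Solvent: no stress test gives 137 − 19 = 118; stress test gives 190 − 26 = 164. Deviates. ✗
Distressed: no stress test gives 137 − 20 = 117; stress test gives 190 − 204 = -14. Stays. ✓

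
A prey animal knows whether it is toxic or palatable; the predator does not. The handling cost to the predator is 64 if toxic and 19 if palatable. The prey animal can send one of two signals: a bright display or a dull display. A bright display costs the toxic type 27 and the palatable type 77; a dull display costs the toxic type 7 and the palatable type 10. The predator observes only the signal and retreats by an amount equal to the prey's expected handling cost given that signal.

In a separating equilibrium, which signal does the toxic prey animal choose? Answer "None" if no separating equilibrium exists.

Try toxic → bright display, palatable → dull display:
  If types separate, bright display earns payment 64 and dull display earns 19.
  Toxic: bright display gives 64 − 27 = 37; dull display gives 19 − 7 = 12. No deviation. ✓
  Palatable: dull display gives 19 − 10 = 9; bright display gives 64 − 77 = -13. No deviation. ✓
Both hold — the toxic type sends bright display.

bright display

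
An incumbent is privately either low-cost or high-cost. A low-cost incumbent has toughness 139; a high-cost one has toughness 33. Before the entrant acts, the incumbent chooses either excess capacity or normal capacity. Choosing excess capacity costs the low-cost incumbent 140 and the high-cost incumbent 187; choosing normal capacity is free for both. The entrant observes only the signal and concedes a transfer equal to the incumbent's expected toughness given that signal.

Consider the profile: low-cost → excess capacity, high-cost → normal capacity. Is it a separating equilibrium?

If types separate, excess capacity earns payment 139 and normal capacity earns 33.
Low-cost: excess capacity gives 139 − 140 = -1; normal capacity gives 33 − 0 = 33. Would deviate. ✗
High-cost: normal capacity gives 33 − 0 = 33; excess capacity gives 139 − 187 = -48. No deviation. ✓

No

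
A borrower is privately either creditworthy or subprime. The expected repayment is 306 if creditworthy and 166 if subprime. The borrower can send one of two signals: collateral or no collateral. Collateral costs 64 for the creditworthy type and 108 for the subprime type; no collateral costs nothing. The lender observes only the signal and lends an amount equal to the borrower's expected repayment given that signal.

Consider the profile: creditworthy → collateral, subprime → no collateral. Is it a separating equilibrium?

If types separate, collateral earns payment 306 and no collateral earns 166.
Creditworthy: collateral gives 306 − 64 = 242; no collateral gives 166 − 0 = 166. No deviation. ✓
Subprime: no collateral gives 166 − 0 = 166; collateral gives 306 − 108 = 198. Would deviate. ✗

No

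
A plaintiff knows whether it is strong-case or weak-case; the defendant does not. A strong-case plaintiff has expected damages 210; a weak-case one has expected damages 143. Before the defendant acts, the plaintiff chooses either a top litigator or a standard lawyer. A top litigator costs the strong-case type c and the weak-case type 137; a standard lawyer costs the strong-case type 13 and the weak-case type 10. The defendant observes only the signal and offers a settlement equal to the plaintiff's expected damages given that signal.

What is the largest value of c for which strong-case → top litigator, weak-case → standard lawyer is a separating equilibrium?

80

Under separation: top litigator → strong-case (pays 210); standard lawyer → weak-case (pays 143).
Weak-case: 143 − 10 = 133 ≥ 210 − 137 = 73. Holds regardless of c. ✓
Strong-case: 210 − c ≥ 143 − 13, so c ≤ 210 − 130 = 80.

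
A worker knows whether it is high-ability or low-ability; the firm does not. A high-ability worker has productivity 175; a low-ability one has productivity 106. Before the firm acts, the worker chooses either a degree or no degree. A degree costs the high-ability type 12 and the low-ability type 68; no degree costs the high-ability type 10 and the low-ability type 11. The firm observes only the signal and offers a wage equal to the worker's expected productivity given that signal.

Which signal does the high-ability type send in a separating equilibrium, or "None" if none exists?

None

Try high-ability → degree, low-ability → no degree:
  Under separation the firm infers type exactly: degree → high-ability (pays 175), no degree → low-ability (pays 106).
  High-ability: degree gives 175 − 12 = 163; no degree gives 106 − 10 = 96. No deviation. ✓
  Low-ability: no degree gives 106 − 11 = 95; degree gives 175 − 68 = 107. Would deviate. ✗
Try high-ability → no degree, low-ability → degree:
  Under separation the firm infers type exactly: no degree → high-ability (pays 175), degree → low-ability (pays 106).
  High-ability: no degree gives 175 − 10 = 165; degree gives 106 − 12 = 94. No deviation. ✓
  Low-ability: degree gives 106 − 68 = 38; no degree gives 175 − 11 = 164. Would deviate. ✗
Neither assignment is incentive-compatible.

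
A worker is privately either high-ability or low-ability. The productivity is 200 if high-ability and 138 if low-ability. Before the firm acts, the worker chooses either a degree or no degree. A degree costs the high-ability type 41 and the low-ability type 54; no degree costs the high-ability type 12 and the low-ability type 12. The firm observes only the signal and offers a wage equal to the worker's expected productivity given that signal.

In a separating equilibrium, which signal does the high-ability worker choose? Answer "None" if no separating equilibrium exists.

None

Try high-ability → degree, low-ability → no degree:
  If types separate, degree earns payment 200 and no degree earns 138.
  High-ability: degree gives 200 − 41 = 159; no degree gives 138 − 12 = 126. No deviation. ✓
  Low-ability: no degree gives 138 − 12 = 126; degree gives 200 − 54 = 146. Would deviate. ✗
Try high-ability → no degree, low-ability → degree:
  If types separate, no degree earns payment 200 and degree earns 138.
  High-ability: no degree gives 200 − 12 = 188; degree gives 138 − 41 = 97. No deviation. ✓
  Low-ability: degree gives 138 − 54 = 84; no degree gives 200 − 12 = 188. Would deviate. ✗
Neither assignment is incentive-compatible.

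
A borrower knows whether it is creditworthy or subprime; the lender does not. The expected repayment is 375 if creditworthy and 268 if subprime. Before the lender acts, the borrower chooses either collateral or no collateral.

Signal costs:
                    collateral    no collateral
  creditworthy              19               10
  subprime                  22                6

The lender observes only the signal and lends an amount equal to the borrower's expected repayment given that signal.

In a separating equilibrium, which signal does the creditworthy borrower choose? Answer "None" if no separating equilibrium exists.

Try creditworthy → collateral, subprime → no collateral:
  If types separate, collateral earns payment 375 and no collateral earns 268.
  Creditworthy: collateral gives 375 − 19 = 356; no collateral gives 268 − 10 = 258. No deviation. ✓
  Subprime: no collateral gives 268 − 6 = 262; collateral gives 375 − 22 = 353. Would deviate. ✗
Try creditworthy → no collateral, subprime → collateral:
  If types separate, no collateral earns payment 375 and collateral earns 268.
  Creditworthy: no collateral gives 375 − 10 = 365; collateral gives 268 − 19 = 249. No deviation. ✓
  Subprime: collateral gives 268 − 22 = 246; no collateral gives 375 − 6 = 369. Would deviate. ✗
Neither assignment is incentive-compatible.

None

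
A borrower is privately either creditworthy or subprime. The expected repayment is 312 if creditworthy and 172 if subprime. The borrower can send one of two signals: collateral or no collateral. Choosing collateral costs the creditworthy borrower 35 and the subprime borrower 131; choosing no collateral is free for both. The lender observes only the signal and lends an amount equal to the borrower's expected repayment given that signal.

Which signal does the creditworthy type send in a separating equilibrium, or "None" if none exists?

Try creditworthy → collateral, subprime → no collateral:
  Under separation the lender infers type exactly: collateral → creditworthy (pays 312), no collateral → subprime (pays 172).
  Creditworthy: collateral gives 312 − 35 = 277; no collateral gives 172 − 0 = 172. No deviation. ✓
  Subprime: no collateral gives 172 − 0 = 172; collateral gives 312 − 131 = 181. Would deviate. ✗
Try creditworthy → no collateral, subprime → collateral:
  Under separation the lender infers type exactly: no collateral → creditworthy (pays 312), collateral → subprime (pays 172).
  Creditworthy: no collateral gives 312 − 0 = 312; collateral gives 172 − 35 = 137. No deviation. ✓
  Subprime: collateral gives 172 − 131 = 41; no collateral gives 312 − 0 = 312. Would deviate. ✗
Neither assignment is incentive-compatible.

None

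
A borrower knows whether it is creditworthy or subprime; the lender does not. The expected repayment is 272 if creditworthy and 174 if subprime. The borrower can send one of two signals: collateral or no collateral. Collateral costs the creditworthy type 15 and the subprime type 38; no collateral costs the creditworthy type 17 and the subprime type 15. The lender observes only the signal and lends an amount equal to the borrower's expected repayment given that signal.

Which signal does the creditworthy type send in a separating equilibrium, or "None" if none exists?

None

Try creditworthy → collateral, subprime → no collateral:
  If types separate, collateral earns payment 272 and no collateral earns 174.
  Creditworthy: collateral gives 272 − 15 = 257; no collateral gives 174 − 17 = 157. No deviation. ✓
  Subprime: no collateral gives 174 − 15 = 159; collateral gives 272 − 38 = 234. Would deviate. ✗
Try creditworthy → no collateral, subprime → collateral:
  If types separate, no collateral earns payment 272 and collateral earns 174.
  Creditworthy: no collateral gives 272 − 17 = 255; collateral gives 174 − 15 = 159. No deviation. ✓
  Subprime: collateral gives 174 − 38 = 136; no collateral gives 272 − 15 = 257. Would deviate. ✗
Neither assignment is incentive-compatible.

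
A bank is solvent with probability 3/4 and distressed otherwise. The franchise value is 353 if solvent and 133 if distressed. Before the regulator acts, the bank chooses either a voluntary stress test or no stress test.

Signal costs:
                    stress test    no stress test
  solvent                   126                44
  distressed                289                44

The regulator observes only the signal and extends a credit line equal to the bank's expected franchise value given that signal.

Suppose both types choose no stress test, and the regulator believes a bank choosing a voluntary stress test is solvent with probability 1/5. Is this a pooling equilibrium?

At the pooled signal (no stress test) the regulator holds the prior 3/4 and pays 3/4·353 + 1/4·133 = 298. Off-path (stress test) belief 1/5 gives 1/5·353 + 4/5·133 = 177.
Solvent: no stress test gives 298 − 44 = 254; stress test gives 177 − 126 = 51. Stays. ✓
Distressed: no stress test gives 298 − 44 = 254; stress test gives 177 − 289 = -112. Stays. ✓

Yes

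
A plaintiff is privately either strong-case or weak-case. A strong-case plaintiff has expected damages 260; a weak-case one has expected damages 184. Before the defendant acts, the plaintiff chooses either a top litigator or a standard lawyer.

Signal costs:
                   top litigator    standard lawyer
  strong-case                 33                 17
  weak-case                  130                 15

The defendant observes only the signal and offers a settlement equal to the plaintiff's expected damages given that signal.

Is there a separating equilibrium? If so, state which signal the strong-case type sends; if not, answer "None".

top litigator

Try strong-case → top litigator, weak-case → standard lawyer:
  Under separation the defendant infers type exactly: top litigator → strong-case (pays 260), standard lawyer → weak-case (pays 184).
  Strong-case: top litigator gives 260 − 33 = 227; standard lawyer gives 184 − 17 = 167. No deviation. ✓
  Weak-case: standard lawyer gives 184 − 15 = 169; top litigator gives 260 − 130 = 130. No deviation. ✓
Both hold — the strong-case type sends top litigator.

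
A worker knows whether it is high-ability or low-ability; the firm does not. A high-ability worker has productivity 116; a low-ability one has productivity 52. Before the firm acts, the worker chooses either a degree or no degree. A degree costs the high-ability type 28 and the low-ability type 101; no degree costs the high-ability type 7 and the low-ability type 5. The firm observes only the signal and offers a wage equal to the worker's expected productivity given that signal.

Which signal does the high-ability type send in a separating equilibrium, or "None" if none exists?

Try high-ability → degree, low-ability → no degree:
  If types separate, degree earns payment 116 and no degree earns 52.
  High-ability: degree gives 116 − 28 = 88; no degree gives 52 − 7 = 45. No deviation. ✓
  Low-ability: no degree gives 52 − 5 = 47; degree gives 116 − 101 = 15. No deviation. ✓
Both hold — the high-ability type sends degree.

degree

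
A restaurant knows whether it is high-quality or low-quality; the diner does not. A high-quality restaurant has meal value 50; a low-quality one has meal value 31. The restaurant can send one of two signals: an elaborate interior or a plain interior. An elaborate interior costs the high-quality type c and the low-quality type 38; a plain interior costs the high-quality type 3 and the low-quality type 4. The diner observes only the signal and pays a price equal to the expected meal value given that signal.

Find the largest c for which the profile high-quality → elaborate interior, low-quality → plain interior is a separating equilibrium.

Under separation: elaborate interior → high-quality (pays 50); plain interior → low-quality (pays 31).
Low-quality: 31 − 4 = 27 ≥ 50 − 38 = 12. Holds regardless of c. ✓
High-quality: 50 − c ≥ 31 − 3, so c ≤ 50 − 28 = 22.

22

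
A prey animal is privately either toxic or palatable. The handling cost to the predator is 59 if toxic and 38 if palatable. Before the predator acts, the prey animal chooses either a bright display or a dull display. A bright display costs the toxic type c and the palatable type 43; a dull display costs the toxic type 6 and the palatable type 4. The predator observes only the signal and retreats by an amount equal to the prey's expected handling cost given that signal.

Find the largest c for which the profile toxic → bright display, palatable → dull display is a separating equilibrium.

Under separation: bright display → toxic (pays 59); dull display → palatable (pays 38).
Palatable: 38 − 4 = 34 ≥ 59 − 43 = 16. Holds regardless of c. ✓
Toxic: 59 − c ≥ 38 − 6, so c ≤ 59 − 32 = 27.

27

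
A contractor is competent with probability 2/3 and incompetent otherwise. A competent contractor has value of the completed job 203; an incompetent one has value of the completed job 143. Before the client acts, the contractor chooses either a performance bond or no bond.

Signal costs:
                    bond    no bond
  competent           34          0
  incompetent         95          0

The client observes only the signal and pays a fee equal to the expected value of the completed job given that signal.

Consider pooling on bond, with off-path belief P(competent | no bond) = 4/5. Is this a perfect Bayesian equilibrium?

At the pooled signal (bond) the client holds the prior 2/3 and pays 2/3·203 + 1/3·143 = 183. Off-path (no bond) belief 4/5 gives 4/5·203 + 1/5·143 = 191.
Competent: bond gives 183 − 34 = 149; no bond gives 191 − 0 = 191. Deviates. ✗
Incompetent: bond gives 183 − 95 = 88; no bond gives 191 − 0 = 191. Deviates. ✗

No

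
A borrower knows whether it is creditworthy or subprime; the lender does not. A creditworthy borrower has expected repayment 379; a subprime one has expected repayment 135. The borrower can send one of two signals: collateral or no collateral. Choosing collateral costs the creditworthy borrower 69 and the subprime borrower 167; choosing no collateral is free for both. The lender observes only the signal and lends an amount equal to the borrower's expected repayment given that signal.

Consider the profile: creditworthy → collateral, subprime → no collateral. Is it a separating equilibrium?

No

If types separate, collateral earns payment 379 and no collateral earns 135.
Creditworthy: collateral gives 379 − 69 = 310; no collateral gives 135 − 0 = 135. No deviation. ✓
Subprime: no collateral gives 135 − 0 = 135; collateral gives 379 − 167 = 212. Would deviate. ✗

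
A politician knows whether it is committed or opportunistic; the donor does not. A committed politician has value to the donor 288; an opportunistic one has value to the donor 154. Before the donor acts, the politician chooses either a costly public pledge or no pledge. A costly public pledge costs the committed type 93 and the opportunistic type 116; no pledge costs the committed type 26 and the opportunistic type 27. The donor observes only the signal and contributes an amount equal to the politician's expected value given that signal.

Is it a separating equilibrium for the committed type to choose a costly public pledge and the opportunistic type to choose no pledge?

If types separate, pledge earns payment 288 and no pledge earns 154.
Committed: pledge gives 288 − 93 = 195; no pledge gives 154 − 26 = 128. No deviation. ✓
Opportunistic: no pledge gives 154 − 27 = 127; pledge gives 288 − 116 = 172. Would deviate. ✗

No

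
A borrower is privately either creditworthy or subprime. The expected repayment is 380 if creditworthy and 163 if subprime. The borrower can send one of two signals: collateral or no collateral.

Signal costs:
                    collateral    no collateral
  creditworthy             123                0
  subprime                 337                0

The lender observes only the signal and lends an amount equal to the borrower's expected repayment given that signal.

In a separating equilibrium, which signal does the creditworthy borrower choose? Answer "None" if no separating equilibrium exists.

Try creditworthy → collateral, subprime → no collateral:
  Under separation the lender infers type exactly: collateral → creditworthy (pays 380), no collateral → subprime (pays 163).
  Creditworthy: collateral gives 380 − 123 = 257; no collateral gives 163 − 0 = 163. No deviation. ✓
  Subprime: no collateral gives 163 − 0 = 163; collateral gives 380 − 337 = 43. No deviation. ✓
Both hold — the creditworthy type sends collateral.

collateral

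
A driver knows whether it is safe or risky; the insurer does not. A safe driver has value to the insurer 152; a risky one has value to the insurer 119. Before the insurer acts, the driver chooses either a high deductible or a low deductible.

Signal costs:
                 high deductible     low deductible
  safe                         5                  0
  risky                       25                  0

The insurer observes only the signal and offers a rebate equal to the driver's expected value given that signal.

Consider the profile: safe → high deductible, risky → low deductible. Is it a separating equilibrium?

No

Under separation the insurer infers type exactly: high deductible → safe (pays 152), low deductible → risky (pays 119).
Safe: high deductible gives 152 − 5 = 147; low deductible gives 119 − 0 = 119. No deviation. ✓
Risky: low deductible gives 119 − 0 = 119; high deductible gives 152 − 25 = 127. Would deviate. ✗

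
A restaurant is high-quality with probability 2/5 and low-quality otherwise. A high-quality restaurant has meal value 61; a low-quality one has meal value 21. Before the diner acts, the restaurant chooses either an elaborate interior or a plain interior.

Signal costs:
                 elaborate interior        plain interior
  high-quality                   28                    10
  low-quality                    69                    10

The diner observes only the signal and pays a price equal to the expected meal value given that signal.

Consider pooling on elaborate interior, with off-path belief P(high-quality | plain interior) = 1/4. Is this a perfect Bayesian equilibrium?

At the pooled signal (elaborate interior) the diner holds the prior 2/5 and pays 2/5·61 + 3/5·21 = 37. Off-path (plain interior) belief 1/4 gives 1/4·61 + 3/4·21 = 31.
High-quality: elaborate interior gives 37 − 28 = 9; plain interior gives 31 − 10 = 21. Deviates. ✗
Low-quality: elaborate interior gives 37 − 69 = -32; plain interior gives 31 − 10 = 21. Deviates. ✗

No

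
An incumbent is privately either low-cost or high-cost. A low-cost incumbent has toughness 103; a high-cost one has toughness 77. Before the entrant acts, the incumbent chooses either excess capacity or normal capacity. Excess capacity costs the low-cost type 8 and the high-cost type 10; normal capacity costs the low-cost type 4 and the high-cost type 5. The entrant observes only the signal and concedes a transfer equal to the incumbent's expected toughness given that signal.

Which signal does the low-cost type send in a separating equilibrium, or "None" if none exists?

Try low-cost → excess capacity, high-cost → normal capacity:
  If types separate, excess capacity earns payment 103 and normal capacity earns 77.
  Low-cost: excess capacity gives 103 − 8 = 95; normal capacity gives 77 − 4 = 73. No deviation. ✓
  High-cost: normal capacity gives 77 − 5 = 72; excess capacity gives 103 − 10 = 93. Would deviate. ✗
Try low-cost → normal capacity, high-cost → excess capacity:
  If types separate, normal capacity earns payment 103 and excess capacity earns 77.
  Low-cost: normal capacity gives 103 − 4 = 99; excess capacity gives 77 − 8 = 69. No deviation. ✓
  High-cost: excess capacity gives 77 − 10 = 67; normal capacity gives 103 − 5 = 98. Would deviate. ✗
Neither assignment is incentive-compatible.

None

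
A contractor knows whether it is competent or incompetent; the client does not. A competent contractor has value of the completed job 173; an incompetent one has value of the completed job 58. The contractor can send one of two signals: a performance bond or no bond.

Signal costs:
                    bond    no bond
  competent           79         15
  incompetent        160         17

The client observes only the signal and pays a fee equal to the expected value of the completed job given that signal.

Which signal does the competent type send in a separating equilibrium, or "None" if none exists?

bond

Try competent → bond, incompetent → no bond:
  Under separation the client infers type exactly: bond → competent (pays 173), no bond → incompetent (pays 58).
  Competent: bond gives 173 − 79 = 94; no bond gives 58 − 15 = 43. No deviation. ✓
  Incompetent: no bond gives 58 − 17 = 41; bond gives 173 − 160 = 13. No deviation. ✓
Both hold — the competent type sends bond.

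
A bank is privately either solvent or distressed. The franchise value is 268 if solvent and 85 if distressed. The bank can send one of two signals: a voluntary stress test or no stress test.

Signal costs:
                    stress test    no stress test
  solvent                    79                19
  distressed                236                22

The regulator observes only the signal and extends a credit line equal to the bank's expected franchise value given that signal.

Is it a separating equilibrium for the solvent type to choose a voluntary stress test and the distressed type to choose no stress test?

If types separate, stress test earns payment 268 and no stress test earns 85.
Solvent: stress test gives 268 − 79 = 189; no stress test gives 85 − 19 = 66. No deviation. ✓
Distressed: no stress test gives 85 − 22 = 63; stress test gives 268 − 236 = 32. No deviation. ✓
Both incentive constraints hold.

Yes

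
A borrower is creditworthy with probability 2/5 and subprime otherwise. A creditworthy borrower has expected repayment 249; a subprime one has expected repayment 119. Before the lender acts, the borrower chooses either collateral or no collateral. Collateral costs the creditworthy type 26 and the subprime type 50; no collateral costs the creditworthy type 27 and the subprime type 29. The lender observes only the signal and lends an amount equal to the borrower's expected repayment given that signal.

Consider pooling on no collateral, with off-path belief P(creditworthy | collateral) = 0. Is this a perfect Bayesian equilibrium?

At the pooled signal (no collateral) the lender holds the prior 2/5 and pays 2/5·249 + 3/5·119 = 171. Off-path (collateral) belief 0 gives 0·249 + 1·119 = 119.
Creditworthy: no collateral gives 171 − 27 = 144; collateral gives 119 − 26 = 93. Stays. ✓
Subprime: no collateral gives 171 − 29 = 142; collateral gives 119 − 50 = 69. Stays. ✓

Yes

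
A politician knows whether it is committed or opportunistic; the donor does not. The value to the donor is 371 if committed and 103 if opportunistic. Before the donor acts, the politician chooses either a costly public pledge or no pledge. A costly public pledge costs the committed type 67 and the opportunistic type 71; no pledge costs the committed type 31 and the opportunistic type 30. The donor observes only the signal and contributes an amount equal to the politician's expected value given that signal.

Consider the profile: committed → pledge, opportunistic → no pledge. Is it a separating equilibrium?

If types separate, pledge earns payment 371 and no pledge earns 103.
Committed: pledge gives 371 − 67 = 304; no pledge gives 103 − 31 = 72. No deviation. ✓
Opportunistic: no pledge gives 103 − 30 = 73; pledge gives 371 − 71 = 300. Would deviate. ✗

No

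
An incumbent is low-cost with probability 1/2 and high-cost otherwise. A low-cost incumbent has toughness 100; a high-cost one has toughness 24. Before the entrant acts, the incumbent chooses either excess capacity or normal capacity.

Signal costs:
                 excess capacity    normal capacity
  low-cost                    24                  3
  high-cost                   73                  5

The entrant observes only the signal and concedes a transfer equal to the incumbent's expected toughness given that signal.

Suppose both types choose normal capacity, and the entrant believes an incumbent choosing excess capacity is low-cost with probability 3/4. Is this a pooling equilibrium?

Yes

At the pooled signal (normal capacity) the entrant holds the prior 1/2 and pays 1/2·100 + 1/2·24 = 62. Off-path (excess capacity) belief 3/4 gives 3/4·100 + 1/4·24 = 81.
Low-cost: normal capacity gives 62 − 3 = 59; excess capacity gives 81 − 24 = 57. Stays. ✓
High-cost: normal capacity gives 62 − 5 = 57; excess capacity gives 81 − 73 = 8. Stays. ✓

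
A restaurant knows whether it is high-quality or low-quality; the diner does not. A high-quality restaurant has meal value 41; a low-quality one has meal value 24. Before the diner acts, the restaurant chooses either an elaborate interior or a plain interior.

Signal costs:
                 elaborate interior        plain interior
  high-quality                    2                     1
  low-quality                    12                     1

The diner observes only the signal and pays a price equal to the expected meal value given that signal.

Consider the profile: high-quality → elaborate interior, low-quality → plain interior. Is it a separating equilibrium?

If types separate, elaborate interior earns payment 41 and plain interior earns 24.
High-quality: elaborate interior gives 41 − 2 = 39; plain interior gives 24 − 1 = 23. No deviation. ✓
Low-quality: plain interior gives 24 − 1 = 23; elaborate interior gives 41 − 12 = 29. Would deviate. ✗

No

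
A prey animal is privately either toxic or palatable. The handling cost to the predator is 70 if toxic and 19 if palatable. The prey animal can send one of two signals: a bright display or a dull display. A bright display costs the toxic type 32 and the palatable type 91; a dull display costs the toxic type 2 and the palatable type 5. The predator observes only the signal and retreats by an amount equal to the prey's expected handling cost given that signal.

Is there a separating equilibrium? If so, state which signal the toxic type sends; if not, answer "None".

Try toxic → bright display, palatable → dull display:
  If types separate, bright display earns payment 70 and dull display earns 19.
  Toxic: bright display gives 70 − 32 = 38; dull display gives 19 − 2 = 17. No deviation. ✓
  Palatable: dull display gives 19 − 5 = 14; bright display gives 70 − 91 = -21. No deviation. ✓
Both hold — the toxic type sends bright display.

bright display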